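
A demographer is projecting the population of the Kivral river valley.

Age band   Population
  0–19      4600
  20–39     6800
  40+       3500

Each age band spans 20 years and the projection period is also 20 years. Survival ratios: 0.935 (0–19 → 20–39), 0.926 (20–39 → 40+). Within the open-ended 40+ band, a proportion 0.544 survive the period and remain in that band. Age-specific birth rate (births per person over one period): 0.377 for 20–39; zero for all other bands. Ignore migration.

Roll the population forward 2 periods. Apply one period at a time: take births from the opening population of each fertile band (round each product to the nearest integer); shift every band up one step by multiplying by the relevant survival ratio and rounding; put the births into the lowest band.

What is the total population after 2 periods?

(Bands numbered youngest = 1 to oldest = 3.)
[period 1]
Births: 6800 × 0.377 = 2564
Band 2: 4600 × 0.935 = 4301
Band 3: 6800 × 0.926 + 3500 × 0.544 = 6297 + 1904 = 8201
End of period: [2564, 4301, 8201]
[period 2]
Births: 4301 × 0.377 = 1621
Band 2: 2564 × 0.935 = 2397
Band 3: 4301 × 0.926 + 8201 × 0.544 = 3983 + 4461 = 8444
End of period: [1621, 2397, 8444]
Total after period 2: 1621 + 2397 + 8444 = 12462

12462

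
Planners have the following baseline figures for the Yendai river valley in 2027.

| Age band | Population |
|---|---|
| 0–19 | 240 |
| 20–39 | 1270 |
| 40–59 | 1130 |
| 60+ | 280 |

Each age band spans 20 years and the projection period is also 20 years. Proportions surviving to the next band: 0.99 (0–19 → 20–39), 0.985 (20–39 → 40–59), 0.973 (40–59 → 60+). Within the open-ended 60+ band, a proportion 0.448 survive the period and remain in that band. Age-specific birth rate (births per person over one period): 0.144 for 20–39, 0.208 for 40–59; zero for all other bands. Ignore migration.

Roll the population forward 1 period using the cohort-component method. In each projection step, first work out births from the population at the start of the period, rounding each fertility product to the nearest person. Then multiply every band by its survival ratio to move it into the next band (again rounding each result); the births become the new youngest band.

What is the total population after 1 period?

3131

Let band 1 be 0–19 through band 4 = 60+.
Period 1:
Births: 1270 × 0.144 = 183 ; 1130 × 0.208 = 235 → 418
Band 2: 240 × 0.99 = 238
Band 3: 1270 × 0.985 = 1251
Band 4: 1130 × 0.973 + 280 × 0.448 = 1099 + 125 = 1224
Giving 418 / 238 / 1251 / 1224.
Total after period 1: 418 + 238 + 1251 + 1224 = 3131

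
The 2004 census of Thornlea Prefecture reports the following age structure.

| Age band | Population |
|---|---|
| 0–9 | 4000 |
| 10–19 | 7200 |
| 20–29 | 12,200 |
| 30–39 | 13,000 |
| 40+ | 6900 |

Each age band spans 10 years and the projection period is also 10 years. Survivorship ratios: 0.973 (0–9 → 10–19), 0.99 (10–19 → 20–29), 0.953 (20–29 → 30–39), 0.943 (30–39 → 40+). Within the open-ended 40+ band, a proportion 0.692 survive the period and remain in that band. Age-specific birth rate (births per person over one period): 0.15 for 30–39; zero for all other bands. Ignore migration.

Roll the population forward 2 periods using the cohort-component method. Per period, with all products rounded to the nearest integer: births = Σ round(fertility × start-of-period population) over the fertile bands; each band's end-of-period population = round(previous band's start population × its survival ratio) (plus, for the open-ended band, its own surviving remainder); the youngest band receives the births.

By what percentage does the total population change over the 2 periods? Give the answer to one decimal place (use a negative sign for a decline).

(Bands numbered youngest = 1 to oldest = 5.)
— Period 1 —
Births: 13000 * 0.15 = 1950
Band 2: 4000 * 0.973 = 3892
Band 3: 7200 * 0.99 = 7128
Band 4: 12200 * 0.953 = 11627
Band 5: 13000 * 0.943 + 6900 * 0.692 = 12259 + 4775 = 17034
End of period: [1950, 3892, 7128, 11627, 17034]
— Period 2 —
Births: 11627 * 0.15 = 1744
Band 2: 1950 * 0.973 = 1897
Band 3: 3892 * 0.99 = 3853
Band 4: 7128 * 0.953 = 6793
Band 5: 11627 * 0.943 + 17034 * 0.692 = 10964 + 11788 = 22752
End of period: [1744, 1897, 3853, 6793, 22752]
Total: 43300 → 37039; change = -6261; percentage change = -14.5%

-14.5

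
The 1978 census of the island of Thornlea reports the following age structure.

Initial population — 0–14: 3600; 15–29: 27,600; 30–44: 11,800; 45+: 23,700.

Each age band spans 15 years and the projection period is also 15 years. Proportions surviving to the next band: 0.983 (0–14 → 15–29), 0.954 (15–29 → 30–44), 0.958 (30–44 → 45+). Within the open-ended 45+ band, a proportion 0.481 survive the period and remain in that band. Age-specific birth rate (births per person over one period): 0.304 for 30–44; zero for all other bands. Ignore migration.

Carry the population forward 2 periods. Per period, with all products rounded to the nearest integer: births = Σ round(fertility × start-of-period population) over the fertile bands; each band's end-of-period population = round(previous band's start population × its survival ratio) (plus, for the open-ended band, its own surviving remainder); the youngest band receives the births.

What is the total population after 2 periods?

51051

Call the bands 1 to 4, youngest first.
Period 1.
Births: 11800 × 0.304 = 3587
Band 2: 3600 × 0.983 = 3539
Band 3: 27600 × 0.954 = 26330
Band 4: 11800 × 0.958 + 23700 × 0.481 = 11304 + 11400 = 22704
→ [3587, 3539, 26330, 22704]
Period 2.
Births: 26330 × 0.304 = 8004
Band 2: 3587 × 0.983 = 3526
Band 3: 3539 × 0.954 = 3376
Band 4: 26330 × 0.958 + 22704 × 0.481 = 25224 + 10921 = 36145
→ [8004, 3526, 3376, 36145]
Total after period 2: 8004 + 3526 + 3376 + 36145 = 51051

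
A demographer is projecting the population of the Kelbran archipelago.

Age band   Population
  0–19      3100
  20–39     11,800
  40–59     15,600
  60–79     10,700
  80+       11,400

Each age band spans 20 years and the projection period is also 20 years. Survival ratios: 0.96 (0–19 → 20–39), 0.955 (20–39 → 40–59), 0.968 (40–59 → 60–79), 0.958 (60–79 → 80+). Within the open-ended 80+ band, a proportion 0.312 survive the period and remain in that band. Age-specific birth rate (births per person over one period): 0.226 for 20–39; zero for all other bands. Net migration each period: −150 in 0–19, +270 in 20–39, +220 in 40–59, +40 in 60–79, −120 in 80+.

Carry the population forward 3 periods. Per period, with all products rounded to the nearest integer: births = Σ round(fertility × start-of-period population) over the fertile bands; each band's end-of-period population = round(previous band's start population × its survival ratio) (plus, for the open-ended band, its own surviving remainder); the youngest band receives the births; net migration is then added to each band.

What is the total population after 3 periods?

Call the groups 1 to 5, youngest first.
— Period 1 —
Births: 11800 * 0.226 = 2667
Group 2: 3100 * 0.96 = 2976
Group 3: 11800 * 0.955 = 11269
Group 4: 15600 * 0.968 = 15101
Group 5: 10700 * 0.958 + 11400 * 0.312 = 10251 + 3557 = 13808
Net migration: Group 1 − 150 → 2517; Group 2 + 270 → 3246; Group 3 + 220 → 11489; Group 4 + 40 → 15141; Group 5 − 120 → 13688
→ [2517, 3246, 11489, 15141, 13688]
— Period 2 —
Births: 3246 * 0.226 = 734
Group 2: 2517 * 0.96 = 2416
Group 3: 3246 * 0.955 = 3100
Group 4: 11489 * 0.968 = 11121
Group 5: 15141 * 0.958 + 13688 * 0.312 = 14505 + 4271 = 18776
Net migration: Group 1 − 150 → 584; Group 2 + 270 → 2686; Group 3 + 220 → 3320; Group 4 + 40 → 11161; Group 5 − 120 → 18656
→ [584, 2686, 3320, 11161, 18656]
— Period 3 —
Births: 2686 * 0.226 = 607
Group 2: 584 * 0.96 = 561
Group 3: 2686 * 0.955 = 2565
Group 4: 3320 * 0.968 = 3214
Group 5: 11161 * 0.958 + 18656 * 0.312 = 10692 + 5821 = 16513
Net migration: Group 1 − 150 → 457; Group 2 + 270 → 831; Group 3 + 220 → 2785; Group 4 + 40 → 3254; Group 5 − 120 → 16393
→ [457, 831, 2785, 3254, 16393]
Total after period 3: 457 + 831 + 2785 + 3254 + 16393 = 23720

23720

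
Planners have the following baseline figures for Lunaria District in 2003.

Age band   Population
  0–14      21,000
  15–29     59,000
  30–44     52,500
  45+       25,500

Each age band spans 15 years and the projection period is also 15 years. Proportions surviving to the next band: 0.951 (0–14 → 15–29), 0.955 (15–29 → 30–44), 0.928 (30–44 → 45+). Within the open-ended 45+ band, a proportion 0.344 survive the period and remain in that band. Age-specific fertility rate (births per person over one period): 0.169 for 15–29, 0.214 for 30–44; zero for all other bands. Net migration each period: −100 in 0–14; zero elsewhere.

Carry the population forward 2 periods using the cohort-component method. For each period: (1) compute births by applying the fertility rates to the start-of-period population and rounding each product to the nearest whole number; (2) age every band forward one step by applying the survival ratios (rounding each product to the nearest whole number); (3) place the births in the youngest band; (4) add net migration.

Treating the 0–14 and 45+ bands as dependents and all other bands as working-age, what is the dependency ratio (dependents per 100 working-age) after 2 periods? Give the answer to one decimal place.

After projecting period 1:
Births: 59000 × 0.169 = 9971 ; 52500 × 0.214 = 11235 → total 21206
15–29: 21000 × 0.951 = 19971
30–44: 59000 × 0.955 = 56345
45+: 52500 × 0.928 + 25500 × 0.344 = 48720 + 8772 = 57492
Net migration: 0–14 − 100 → 21106
End of period: [21106, 19971, 56345, 57492]
After projecting period 2:
Births: 19971 × 0.169 = 3375 ; 56345 × 0.214 = 12058 → total 15433
15–29: 21106 × 0.951 = 20072
30–44: 19971 × 0.955 = 19072
45+: 56345 × 0.928 + 57492 × 0.344 = 52288 + 19777 = 72065
Net migration: 0–14 − 100 → 15333
End of period: [15333, 20072, 19072, 72065]
Dependents (band 0–14 + band 45+) = 15333 + 72065 = 87398; working-age = 39144; ratio = 87398/39144 × 100 = 223.3

223.3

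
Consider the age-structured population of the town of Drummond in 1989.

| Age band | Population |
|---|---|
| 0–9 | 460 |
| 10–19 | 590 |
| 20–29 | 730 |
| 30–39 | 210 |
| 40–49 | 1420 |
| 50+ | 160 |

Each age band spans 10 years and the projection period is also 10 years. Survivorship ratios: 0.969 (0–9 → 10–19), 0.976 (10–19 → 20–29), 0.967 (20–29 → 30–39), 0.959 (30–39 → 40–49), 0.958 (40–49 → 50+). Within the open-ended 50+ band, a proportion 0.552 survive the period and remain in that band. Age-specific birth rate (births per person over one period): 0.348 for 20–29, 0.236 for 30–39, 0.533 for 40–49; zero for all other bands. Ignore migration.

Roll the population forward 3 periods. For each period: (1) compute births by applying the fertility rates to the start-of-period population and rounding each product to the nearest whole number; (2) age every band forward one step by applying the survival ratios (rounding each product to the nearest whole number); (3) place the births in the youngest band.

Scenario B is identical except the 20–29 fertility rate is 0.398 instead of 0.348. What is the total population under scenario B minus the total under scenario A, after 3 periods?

85

(Bands numbered youngest = 1 to oldest = 6.)
Period 1:
Births: 730 × 0.348 = 254, 210 × 0.236 = 50, 1420 × 0.533 = 757 — total 1061
Band 2: 460 × 0.969 = 446
Band 3: 590 × 0.976 = 576
Band 4: 730 × 0.967 = 706
Band 5: 210 × 0.959 = 201
Band 6: 1420 × 0.958 + 160 × 0.552 = 1360 + 88 = 1448
→ [1061, 446, 576, 706, 201, 1448]
Period 2:
Births: 576 × 0.348 = 200, 706 × 0.236 = 167, 201 × 0.533 = 107 — total 474
Band 2: 1061 × 0.969 = 1028
Band 3: 446 × 0.976 = 435
Band 4: 576 × 0.967 = 557
Band 5: 706 × 0.959 = 677
Band 6: 201 × 0.958 + 1448 × 0.552 = 193 + 799 = 992
→ [474, 1028, 435, 557, 677, 992]
Period 3:
Births: 435 × 0.348 = 151, 557 × 0.236 = 131, 677 × 0.533 = 361 — total 643
Band 2: 474 × 0.969 = 459
Band 3: 1028 × 0.976 = 1003
Band 4: 435 × 0.967 = 421
Band 5: 557 × 0.959 = 534
Band 6: 677 × 0.958 + 992 × 0.552 = 649 + 548 = 1197
→ [643, 459, 1003, 421, 534, 1197]
Scenario A total after 3 periods: 4257
Scenario B projection —
Period 1:
Births: 730 × 0.398 = 291, 210 × 0.236 = 50, 1420 × 0.533 = 757 — total 1098
Band 2: 460 × 0.969 = 446
Band 3: 590 × 0.976 = 576
Band 4: 730 × 0.967 = 706
Band 5: 210 × 0.959 = 201
Band 6: 1420 × 0.958 + 160 × 0.552 = 1360 + 88 = 1448
→ [1098, 446, 576, 706, 201, 1448]
Period 2:
Births: 576 × 0.398 = 229, 706 × 0.236 = 167, 201 × 0.533 = 107 — total 503
Band 2: 1098 × 0.969 = 1064
Band 3: 446 × 0.976 = 435
Band 4: 576 × 0.967 = 557
Band 5: 706 × 0.959 = 677
Band 6: 201 × 0.958 + 1448 × 0.552 = 193 + 799 = 992
→ [503, 1064, 435, 557, 677, 992]
Period 3:
Births: 435 × 0.398 = 173, 557 × 0.236 = 131, 677 × 0.533 = 361 — total 665
Band 2: 503 × 0.969 = 487
Band 3: 1064 × 0.976 = 1038
Band 4: 435 × 0.967 = 421
Band 5: 557 × 0.959 = 534
Band 6: 677 × 0.958 + 992 × 0.552 = 649 + 548 = 1197
→ [665, 487, 1038, 421, 534, 1197]
Scenario B total after 3 periods: 4342
Difference B − A = 4342 − 4257 = 85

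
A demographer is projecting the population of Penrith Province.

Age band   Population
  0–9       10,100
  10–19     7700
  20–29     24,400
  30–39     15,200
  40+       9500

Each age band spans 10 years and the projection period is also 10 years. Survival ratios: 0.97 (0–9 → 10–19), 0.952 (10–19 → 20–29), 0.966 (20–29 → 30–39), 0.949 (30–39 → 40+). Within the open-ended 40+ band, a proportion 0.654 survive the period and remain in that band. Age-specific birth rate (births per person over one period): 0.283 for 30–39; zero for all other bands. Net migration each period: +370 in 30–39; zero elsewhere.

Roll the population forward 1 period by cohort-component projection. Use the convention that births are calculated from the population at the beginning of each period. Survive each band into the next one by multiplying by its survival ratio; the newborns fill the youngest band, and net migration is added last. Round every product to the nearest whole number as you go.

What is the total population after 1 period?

Period 1:
Births: 15200 * 0.283 = 4302
10–19: 10100 * 0.97 = 9797
20–29: 7700 * 0.952 = 7330
30–39: 24400 * 0.966 = 23570
40+: 15200 * 0.949 + 9500 * 0.654 = 14425 + 6213 = 20638
Net migration: 30–39 + 370 → 23940
End of period: [4302, 9797, 7330, 23940, 20638]
Total after period 1: 4302 + 9797 + 7330 + 23940 + 20638 = 66007

66007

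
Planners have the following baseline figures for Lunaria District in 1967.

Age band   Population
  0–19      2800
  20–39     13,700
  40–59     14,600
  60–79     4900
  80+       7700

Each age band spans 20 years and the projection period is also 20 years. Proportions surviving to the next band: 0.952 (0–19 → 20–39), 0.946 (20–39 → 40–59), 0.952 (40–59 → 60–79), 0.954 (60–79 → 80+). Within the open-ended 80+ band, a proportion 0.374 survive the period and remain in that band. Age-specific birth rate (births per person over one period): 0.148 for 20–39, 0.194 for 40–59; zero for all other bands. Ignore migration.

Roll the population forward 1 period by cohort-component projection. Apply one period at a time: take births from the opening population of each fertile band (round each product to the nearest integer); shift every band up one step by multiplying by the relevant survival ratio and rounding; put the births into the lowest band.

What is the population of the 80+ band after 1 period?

7555

— Period 1 —
Births: 13700 × 0.148 = 2028 ; 14600 × 0.194 = 2832 → total 4860
20–39: 2800 × 0.952 = 2666
40–59: 13700 × 0.946 = 12960
60–79: 14600 × 0.952 = 13899
80+: 4900 × 0.954 + 7700 × 0.374 = 4675 + 2880 = 7555
End of period: [4860, 2666, 12960, 13899, 7555]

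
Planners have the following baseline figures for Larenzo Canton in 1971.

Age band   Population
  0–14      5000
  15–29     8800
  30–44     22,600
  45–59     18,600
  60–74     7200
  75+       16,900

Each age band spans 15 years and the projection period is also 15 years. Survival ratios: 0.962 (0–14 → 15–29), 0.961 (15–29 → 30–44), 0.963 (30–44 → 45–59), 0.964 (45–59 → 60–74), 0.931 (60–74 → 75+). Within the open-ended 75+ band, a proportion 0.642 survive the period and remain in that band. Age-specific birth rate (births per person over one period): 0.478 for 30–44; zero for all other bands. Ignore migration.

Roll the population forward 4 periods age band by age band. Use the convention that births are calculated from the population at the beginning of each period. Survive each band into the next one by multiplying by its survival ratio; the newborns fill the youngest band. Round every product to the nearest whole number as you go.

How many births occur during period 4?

After projecting period 1:
Births: 22600 × 0.478 = 10803
15–29: 5000 × 0.962 = 4810
30–44: 8800 × 0.961 = 8457
45–59: 22600 × 0.963 = 21764
60–74: 18600 × 0.964 = 17930
75+: 7200 × 0.931 + 16900 × 0.642 = 6703 + 10850 = 17553
→ [10803, 4810, 8457, 21764, 17930, 17553]
After projecting period 2:
Births: 8457 × 0.478 = 4042
15–29: 10803 × 0.962 = 10392
30–44: 4810 × 0.961 = 4622
45–59: 8457 × 0.963 = 8144
60–74: 21764 × 0.964 = 20980
75+: 17930 × 0.931 + 17553 × 0.642 = 16693 + 11269 = 27962
→ [4042, 10392, 4622, 8144, 20980, 27962]
After projecting period 3:
Births: 4622 × 0.478 = 2209
15–29: 4042 × 0.962 = 3888
30–44: 10392 × 0.961 = 9987
45–59: 4622 × 0.963 = 4451
60–74: 8144 × 0.964 = 7851
75+: 20980 × 0.931 + 27962 × 0.642 = 19532 + 17952 = 37484
→ [2209, 3888, 9987, 4451, 7851, 37484]
After projecting period 4:
Births: 9987 × 0.478 = 4774
15–29: 2209 × 0.962 = 2125
30–44: 3888 × 0.961 = 3736
45–59: 9987 × 0.963 = 9617
60–74: 4451 × 0.964 = 4291
75+: 7851 × 0.931 + 37484 × 0.642 = 7309 + 24065 = 31374
→ [4774, 2125, 3736, 9617, 4291, 31374]

4774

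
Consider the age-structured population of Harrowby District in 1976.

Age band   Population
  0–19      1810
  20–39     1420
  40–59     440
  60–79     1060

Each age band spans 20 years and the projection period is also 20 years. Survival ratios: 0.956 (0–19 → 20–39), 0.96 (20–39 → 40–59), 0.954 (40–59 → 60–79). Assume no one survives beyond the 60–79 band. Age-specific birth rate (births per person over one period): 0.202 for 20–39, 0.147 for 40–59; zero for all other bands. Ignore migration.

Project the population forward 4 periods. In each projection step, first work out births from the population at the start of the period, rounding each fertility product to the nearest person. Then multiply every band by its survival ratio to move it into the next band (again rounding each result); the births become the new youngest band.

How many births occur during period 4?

154

Call the bands 1 to 4, youngest first.
After projecting period 1:
Births: 1420 × 0.202 = 287, 440 × 0.147 = 65 ⇒ total 352
Band 2: 1810 × 0.956 = 1730
Band 3: 1420 × 0.96 = 1363
Band 4: 440 × 0.954 = 420
→ [352, 1730, 1363, 420]
After projecting period 2:
Births: 1730 × 0.202 = 349, 1363 × 0.147 = 200 ⇒ total 549
Band 2: 352 × 0.956 = 337
Band 3: 1730 × 0.96 = 1661
Band 4: 1363 × 0.954 = 1300
→ [549, 337, 1661, 1300]
After projecting period 3:
Births: 337 × 0.202 = 68, 1661 × 0.147 = 244 ⇒ total 312
Band 2: 549 × 0.956 = 525
Band 3: 337 × 0.96 = 324
Band 4: 1661 × 0.954 = 1585
→ [312, 525, 324, 1585]
After projecting period 4:
Births: 525 × 0.202 = 106, 324 × 0.147 = 48 ⇒ total 154
Band 2: 312 × 0.956 = 298
Band 3: 525 × 0.96 = 504
Band 4: 324 × 0.954 = 309
→ [154, 298, 504, 309]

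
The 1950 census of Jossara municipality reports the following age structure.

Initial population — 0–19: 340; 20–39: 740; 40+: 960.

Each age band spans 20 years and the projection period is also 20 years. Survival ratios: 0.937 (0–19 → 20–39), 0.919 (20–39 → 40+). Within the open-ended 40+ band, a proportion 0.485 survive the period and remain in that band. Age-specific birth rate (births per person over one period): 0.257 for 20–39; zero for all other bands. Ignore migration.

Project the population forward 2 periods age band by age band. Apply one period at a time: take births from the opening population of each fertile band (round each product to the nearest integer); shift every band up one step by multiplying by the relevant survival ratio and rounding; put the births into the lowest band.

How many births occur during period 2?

Numbering the groups 1..3 from youngest to oldest:
After projecting period 1:
Births: 740 × 0.257 = 190
Group 2: 340 × 0.937 = 319
Group 3: 740 × 0.919 + 960 × 0.485 = 680 + 466 = 1146
Giving 190 / 319 / 1146.
After projecting period 2:
Births: 319 × 0.257 = 82
Group 2: 190 × 0.937 = 178
Group 3: 319 × 0.919 + 1146 × 0.485 = 293 + 556 = 849
Giving 82 / 178 / 849.

82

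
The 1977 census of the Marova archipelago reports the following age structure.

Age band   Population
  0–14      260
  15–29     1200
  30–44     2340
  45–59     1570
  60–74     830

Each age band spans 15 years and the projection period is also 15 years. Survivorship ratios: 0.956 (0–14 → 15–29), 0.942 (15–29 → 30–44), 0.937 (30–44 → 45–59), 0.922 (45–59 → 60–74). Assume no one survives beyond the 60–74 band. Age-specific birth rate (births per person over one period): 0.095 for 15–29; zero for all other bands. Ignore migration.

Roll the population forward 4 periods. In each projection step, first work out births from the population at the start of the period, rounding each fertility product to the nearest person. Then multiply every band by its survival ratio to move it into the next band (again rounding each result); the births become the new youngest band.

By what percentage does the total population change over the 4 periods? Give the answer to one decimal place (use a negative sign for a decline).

[period 1]
Births: 1200 * 0.095 = 114
15–29: 260 * 0.956 = 249
30–44: 1200 * 0.942 = 1130
45–59: 2340 * 0.937 = 2193
60–74: 1570 * 0.922 = 1448
End of period: [114, 249, 1130, 2193, 1448]
[period 2]
Births: 249 * 0.095 = 24
15–29: 114 * 0.956 = 109
30–44: 249 * 0.942 = 235
45–59: 1130 * 0.937 = 1059
60–74: 2193 * 0.922 = 2022
End of period: [24, 109, 235, 1059, 2022]
[period 3]
Births: 109 * 0.095 = 10
15–29: 24 * 0.956 = 23
30–44: 109 * 0.942 = 103
45–59: 235 * 0.937 = 220
60–74: 1059 * 0.922 = 976
End of period: [10, 23, 103, 220, 976]
[period 4]
Births: 23 * 0.095 = 2
15–29: 10 * 0.956 = 10
30–44: 23 * 0.942 = 22
45–59: 103 * 0.937 = 97
60–74: 220 * 0.922 = 203
End of period: [2, 10, 22, 97, 203]
Total: 6200 → 334; change = -5866; percentage change = -94.6%

-94.6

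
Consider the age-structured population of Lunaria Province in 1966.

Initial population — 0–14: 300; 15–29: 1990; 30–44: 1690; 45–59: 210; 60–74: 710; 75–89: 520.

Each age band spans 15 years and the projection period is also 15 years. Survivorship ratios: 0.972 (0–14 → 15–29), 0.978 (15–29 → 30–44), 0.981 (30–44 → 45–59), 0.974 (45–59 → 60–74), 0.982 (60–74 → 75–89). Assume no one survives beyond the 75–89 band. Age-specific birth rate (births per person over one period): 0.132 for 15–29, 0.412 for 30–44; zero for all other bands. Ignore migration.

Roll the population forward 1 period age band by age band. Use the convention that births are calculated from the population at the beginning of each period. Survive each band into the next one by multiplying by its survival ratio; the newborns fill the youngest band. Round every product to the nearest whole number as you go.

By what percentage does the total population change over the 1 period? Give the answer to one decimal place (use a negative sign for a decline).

6.2

After projecting period 1:
Births: 1990 * 0.132 = 263 ; 1690 * 0.412 = 696 ⇒ total 959
15–29: 300 * 0.972 = 292
30–44: 1990 * 0.978 = 1946
45–59: 1690 * 0.981 = 1658
60–74: 210 * 0.974 = 205
75–89: 710 * 0.982 = 697
End of period: [959, 292, 1946, 1658, 205, 697]
Total: 5420 → 5757; change = 337; percentage change = 6.2%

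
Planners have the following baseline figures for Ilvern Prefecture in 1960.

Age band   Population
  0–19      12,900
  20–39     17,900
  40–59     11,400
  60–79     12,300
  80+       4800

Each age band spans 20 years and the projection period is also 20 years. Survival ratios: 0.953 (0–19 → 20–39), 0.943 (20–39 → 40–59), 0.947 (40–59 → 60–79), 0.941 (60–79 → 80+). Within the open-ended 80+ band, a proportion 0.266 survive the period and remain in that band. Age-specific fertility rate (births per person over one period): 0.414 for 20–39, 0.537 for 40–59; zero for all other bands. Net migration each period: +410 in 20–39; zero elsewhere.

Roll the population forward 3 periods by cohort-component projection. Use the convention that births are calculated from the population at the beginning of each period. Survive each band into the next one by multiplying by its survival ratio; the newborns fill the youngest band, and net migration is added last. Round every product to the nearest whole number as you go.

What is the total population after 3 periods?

68550

Let band 1 be 0–19 through band 5 = 80+.
Period 1:
Births: 17900 * 0.414 = 7411, 11400 * 0.537 = 6122 — total 13533
Band 2: 12900 * 0.953 = 12294
Band 3: 17900 * 0.943 = 16880
Band 4: 11400 * 0.947 = 10796
Band 5: 12300 * 0.941 + 4800 * 0.266 = 11574 + 1277 = 12851
Net migration: Band 2 + 410 → 12704
Giving 13533 / 12704 / 16880 / 10796 / 12851.
Period 2:
Births: 12704 * 0.414 = 5259, 16880 * 0.537 = 9065 — total 14324
Band 2: 13533 * 0.953 = 12897
Band 3: 12704 * 0.943 = 11980
Band 4: 16880 * 0.947 = 15985
Band 5: 10796 * 0.941 + 12851 * 0.266 = 10159 + 3418 = 13577
Net migration: Band 2 + 410 → 13307
Giving 14324 / 13307 / 11980 / 15985 / 13577.
Period 3:
Births: 13307 * 0.414 = 5509, 11980 * 0.537 = 6433 — total 11942
Band 2: 14324 * 0.953 = 13651
Band 3: 13307 * 0.943 = 12549
Band 4: 11980 * 0.947 = 11345
Band 5: 15985 * 0.941 + 13577 * 0.266 = 15042 + 3611 = 18653
Net migration: Band 2 + 410 → 14061
Giving 11942 / 14061 / 12549 / 11345 / 18653.
Total after period 3: 11942 + 14061 + 12549 + 11345 + 18653 = 68550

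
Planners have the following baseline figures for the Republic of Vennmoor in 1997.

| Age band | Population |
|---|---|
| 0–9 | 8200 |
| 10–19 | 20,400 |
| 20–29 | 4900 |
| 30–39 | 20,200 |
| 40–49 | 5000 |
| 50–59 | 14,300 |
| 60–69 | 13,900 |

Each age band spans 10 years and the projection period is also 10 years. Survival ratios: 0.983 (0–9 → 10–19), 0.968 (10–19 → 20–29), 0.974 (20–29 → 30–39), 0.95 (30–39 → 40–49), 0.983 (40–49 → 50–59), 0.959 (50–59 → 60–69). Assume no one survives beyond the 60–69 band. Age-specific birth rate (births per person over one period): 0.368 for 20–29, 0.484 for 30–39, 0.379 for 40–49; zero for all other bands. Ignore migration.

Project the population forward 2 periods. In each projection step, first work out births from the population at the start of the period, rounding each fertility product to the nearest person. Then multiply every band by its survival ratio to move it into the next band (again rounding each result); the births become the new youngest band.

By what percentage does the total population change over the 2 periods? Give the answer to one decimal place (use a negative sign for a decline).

-1.9

Period 1:
Births: 4900 * 0.368 = 1803 ; 20200 * 0.484 = 9777 ; 5000 * 0.379 = 1895 — total 13475
10–19: 8200 * 0.983 = 8061
20–29: 20400 * 0.968 = 19747
30–39: 4900 * 0.974 = 4773
40–49: 20200 * 0.95 = 19190
50–59: 5000 * 0.983 = 4915
60–69: 14300 * 0.959 = 13714
→ [13475, 8061, 19747, 4773, 19190, 4915, 13714]
Period 2:
Births: 19747 * 0.368 = 7267 ; 4773 * 0.484 = 2310 ; 19190 * 0.379 = 7273 — total 16850
10–19: 13475 * 0.983 = 13246
20–29: 8061 * 0.968 = 7803
30–39: 19747 * 0.974 = 19234
40–49: 4773 * 0.95 = 4534
50–59: 19190 * 0.983 = 18864
60–69: 4915 * 0.959 = 4713
→ [16850, 13246, 7803, 19234, 4534, 18864, 4713]
Total: 86900 → 85244; change = -1656; percentage change = -1.9%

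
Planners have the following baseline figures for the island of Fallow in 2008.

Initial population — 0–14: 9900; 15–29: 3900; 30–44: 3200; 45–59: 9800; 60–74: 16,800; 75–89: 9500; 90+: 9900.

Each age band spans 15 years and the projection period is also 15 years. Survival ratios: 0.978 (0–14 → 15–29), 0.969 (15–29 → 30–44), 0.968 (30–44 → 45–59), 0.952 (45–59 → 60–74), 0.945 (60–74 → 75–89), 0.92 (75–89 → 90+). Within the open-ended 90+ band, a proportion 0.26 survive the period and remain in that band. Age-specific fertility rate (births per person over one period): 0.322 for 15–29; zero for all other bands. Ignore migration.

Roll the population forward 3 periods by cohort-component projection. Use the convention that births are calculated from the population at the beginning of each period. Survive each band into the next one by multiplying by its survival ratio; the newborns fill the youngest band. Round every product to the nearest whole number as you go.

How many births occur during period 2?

3118

— Period 1 —
Births: 3900 × 0.322 = 1256
15–29: 9900 × 0.978 = 9682
30–44: 3900 × 0.969 = 3779
45–59: 3200 × 0.968 = 3098
60–74: 9800 × 0.952 = 9330
75–89: 16800 × 0.945 = 15876
90+: 9500 × 0.92 + 9900 × 0.26 = 8740 + 2574 = 11314
→ [1256, 9682, 3779, 3098, 9330, 15876, 11314]
— Period 2 —
Births: 9682 × 0.322 = 3118
15–29: 1256 × 0.978 = 1228
30–44: 9682 × 0.969 = 9382
45–59: 3779 × 0.968 = 3658
60–74: 3098 × 0.952 = 2949
75–89: 9330 × 0.945 = 8817
90+: 15876 × 0.92 + 11314 × 0.26 = 14606 + 2942 = 17548
→ [3118, 1228, 9382, 3658, 2949, 8817, 17548]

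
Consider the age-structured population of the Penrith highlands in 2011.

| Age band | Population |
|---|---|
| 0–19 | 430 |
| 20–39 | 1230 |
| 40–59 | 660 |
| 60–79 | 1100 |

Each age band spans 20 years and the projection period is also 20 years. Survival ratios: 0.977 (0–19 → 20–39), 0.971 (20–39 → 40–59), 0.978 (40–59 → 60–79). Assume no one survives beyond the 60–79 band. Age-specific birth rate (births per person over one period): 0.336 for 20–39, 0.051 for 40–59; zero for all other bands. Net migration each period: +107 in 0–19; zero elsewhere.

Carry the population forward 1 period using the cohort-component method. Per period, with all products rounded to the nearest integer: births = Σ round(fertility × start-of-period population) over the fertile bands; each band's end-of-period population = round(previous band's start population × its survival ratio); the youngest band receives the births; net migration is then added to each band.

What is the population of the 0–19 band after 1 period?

[period 1]
Births: 1230 × 0.336 = 413  |  660 × 0.051 = 34 — total 447
20–39: 430 × 0.977 = 420
40–59: 1230 × 0.971 = 1194
60–79: 660 × 0.978 = 645
Net migration: 0–19 + 107 → 554
Population now: 0–19=554, 20–39=420, 40–59=1194, 60–79=645

554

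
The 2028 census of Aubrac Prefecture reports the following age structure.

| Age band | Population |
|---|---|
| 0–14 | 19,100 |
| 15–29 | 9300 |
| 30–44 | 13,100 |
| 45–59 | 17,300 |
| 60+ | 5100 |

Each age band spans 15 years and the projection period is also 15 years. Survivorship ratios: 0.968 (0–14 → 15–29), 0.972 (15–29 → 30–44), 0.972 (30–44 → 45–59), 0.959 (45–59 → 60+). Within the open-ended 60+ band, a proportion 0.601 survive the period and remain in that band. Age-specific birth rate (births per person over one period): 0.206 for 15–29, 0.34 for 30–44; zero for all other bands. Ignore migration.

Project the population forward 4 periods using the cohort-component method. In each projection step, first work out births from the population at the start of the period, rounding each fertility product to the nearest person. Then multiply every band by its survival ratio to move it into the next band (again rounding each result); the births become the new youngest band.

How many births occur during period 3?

Let group 1 be 0–14 through group 5 = 60+.
[period 1]
Births: 9300 × 0.206 = 1916  |  13100 × 0.34 = 4454 → total 6370
Group 2: 19100 × 0.968 = 18489
Group 3: 9300 × 0.972 = 9040
Group 4: 13100 × 0.972 = 12733
Group 5: 17300 × 0.959 + 5100 × 0.601 = 16591 + 3065 = 19656
End of period: [6370, 18489, 9040, 12733, 19656]
[period 2]
Births: 18489 × 0.206 = 3809  |  9040 × 0.34 = 3074 → total 6883
Group 2: 6370 × 0.968 = 6166
Group 3: 18489 × 0.972 = 17971
Group 4: 9040 × 0.972 = 8787
Group 5: 12733 × 0.959 + 19656 × 0.601 = 12211 + 11813 = 24024
End of period: [6883, 6166, 17971, 8787, 24024]
[period 3]
Births: 6166 × 0.206 = 1270  |  17971 × 0.34 = 6110 → total 7380
Group 2: 6883 × 0.968 = 6663
Group 3: 6166 × 0.972 = 5993
Group 4: 17971 × 0.972 = 17468
Group 5: 8787 × 0.959 + 24024 × 0.601 = 8427 + 14438 = 22865
End of period: [7380, 6663, 5993, 17468, 22865]

7380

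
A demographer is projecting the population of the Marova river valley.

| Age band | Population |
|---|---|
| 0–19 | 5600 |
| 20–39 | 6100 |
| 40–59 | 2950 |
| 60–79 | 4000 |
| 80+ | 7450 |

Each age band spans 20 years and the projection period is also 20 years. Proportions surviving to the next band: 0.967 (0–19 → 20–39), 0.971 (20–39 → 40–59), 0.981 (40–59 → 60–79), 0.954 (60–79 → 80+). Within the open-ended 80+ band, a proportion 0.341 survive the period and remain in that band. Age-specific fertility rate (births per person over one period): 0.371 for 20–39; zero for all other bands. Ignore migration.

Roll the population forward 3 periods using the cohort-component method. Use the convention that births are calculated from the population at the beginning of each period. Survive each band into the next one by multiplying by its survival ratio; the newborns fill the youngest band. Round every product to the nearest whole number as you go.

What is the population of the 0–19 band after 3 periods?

After projecting period 1:
Births: 6100 * 0.371 = 2263
20–39: 5600 * 0.967 = 5415
40–59: 6100 * 0.971 = 5923
60–79: 2950 * 0.981 = 2894
80+: 4000 * 0.954 + 7450 * 0.341 = 3816 + 2540 = 6356
Population now: 0–19=2263, 20–39=5415, 40–59=5923, 60–79=2894, 80+=6356
After projecting period 2:
Births: 5415 * 0.371 = 2009
20–39: 2263 * 0.967 = 2188
40–59: 5415 * 0.971 = 5258
60–79: 5923 * 0.981 = 5810
80+: 2894 * 0.954 + 6356 * 0.341 = 2761 + 2167 = 4928
Population now: 0–19=2009, 20–39=2188, 40–59=5258, 60–79=5810, 80+=4928
After projecting period 3:
Births: 2188 * 0.371 = 812
20–39: 2009 * 0.967 = 1943
40–59: 2188 * 0.971 = 2125
60–79: 5258 * 0.981 = 5158
80+: 5810 * 0.954 + 4928 * 0.341 = 5543 + 1680 = 7223
Population now: 0–19=812, 20–39=1943, 40–59=2125, 60–79=5158, 80+=7223

812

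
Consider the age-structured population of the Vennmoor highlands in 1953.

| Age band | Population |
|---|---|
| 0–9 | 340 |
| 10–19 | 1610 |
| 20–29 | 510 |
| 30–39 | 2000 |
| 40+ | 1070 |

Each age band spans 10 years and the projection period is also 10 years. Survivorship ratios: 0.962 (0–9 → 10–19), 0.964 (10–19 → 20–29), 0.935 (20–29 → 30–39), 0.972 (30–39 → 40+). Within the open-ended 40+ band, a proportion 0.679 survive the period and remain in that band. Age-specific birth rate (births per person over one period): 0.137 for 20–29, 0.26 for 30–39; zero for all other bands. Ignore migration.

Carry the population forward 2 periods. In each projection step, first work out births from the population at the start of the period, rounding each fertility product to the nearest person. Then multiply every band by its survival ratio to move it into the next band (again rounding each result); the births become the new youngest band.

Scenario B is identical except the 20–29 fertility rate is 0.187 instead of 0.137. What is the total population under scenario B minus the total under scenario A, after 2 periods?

Call the bands 1 to 5, youngest first.
[period 1]
Births: 510 * 0.137 = 70 ; 2000 * 0.26 = 520 → 590
Band 2: 340 * 0.962 = 327
Band 3: 1610 * 0.964 = 1552
Band 4: 510 * 0.935 = 477
Band 5: 2000 * 0.972 + 1070 * 0.679 = 1944 + 727 = 2671
→ [590, 327, 1552, 477, 2671]
[period 2]
Births: 1552 * 0.137 = 213 ; 477 * 0.26 = 124 → 337
Band 2: 590 * 0.962 = 568
Band 3: 327 * 0.964 = 315
Band 4: 1552 * 0.935 = 1451
Band 5: 477 * 0.972 + 2671 * 0.679 = 464 + 1814 = 2278
→ [337, 568, 315, 1451, 2278]
Scenario A total after 2 periods: 4949
Scenario B projection —
[period 1]
Births: 510 * 0.187 = 95 ; 2000 * 0.26 = 520 → 615
Band 2: 340 * 0.962 = 327
Band 3: 1610 * 0.964 = 1552
Band 4: 510 * 0.935 = 477
Band 5: 2000 * 0.972 + 1070 * 0.679 = 1944 + 727 = 2671
→ [615, 327, 1552, 477, 2671]
[period 2]
Births: 1552 * 0.187 = 290 ; 477 * 0.26 = 124 → 414
Band 2: 615 * 0.962 = 592
Band 3: 327 * 0.964 = 315
Band 4: 1552 * 0.935 = 1451
Band 5: 477 * 0.972 + 2671 * 0.679 = 464 + 1814 = 2278
→ [414, 592, 315, 1451, 2278]
Scenario B total after 2 periods: 5050
Difference B − A = 5050 − 4949 = 101

101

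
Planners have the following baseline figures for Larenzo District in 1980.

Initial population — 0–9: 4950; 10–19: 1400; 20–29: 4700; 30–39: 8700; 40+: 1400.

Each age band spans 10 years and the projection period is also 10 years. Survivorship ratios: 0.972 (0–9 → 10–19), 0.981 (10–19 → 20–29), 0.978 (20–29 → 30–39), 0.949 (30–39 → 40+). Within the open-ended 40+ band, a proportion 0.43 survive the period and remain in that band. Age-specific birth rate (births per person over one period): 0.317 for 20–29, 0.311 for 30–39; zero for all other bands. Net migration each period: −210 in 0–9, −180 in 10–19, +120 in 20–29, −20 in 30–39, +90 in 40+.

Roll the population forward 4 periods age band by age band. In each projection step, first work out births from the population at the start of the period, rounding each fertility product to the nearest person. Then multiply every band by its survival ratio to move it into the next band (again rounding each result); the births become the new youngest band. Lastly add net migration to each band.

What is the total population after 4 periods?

15626

(Bands numbered youngest = 1 to oldest = 5.)
Period 1.
Births: 4700 × 0.317 = 1490  |  8700 × 0.311 = 2706 — total 4196
Band 2: 4950 × 0.972 = 4811
Band 3: 1400 × 0.981 = 1373
Band 4: 4700 × 0.978 = 4597
Band 5: 8700 × 0.949 + 1400 × 0.43 = 8256 + 602 = 8858
Net migration: Band 1 − 210 → 3986; Band 2 − 180 → 4631; Band 3 + 120 → 1493; Band 4 − 20 → 4577; Band 5 + 90 → 8948
Giving 3986 / 4631 / 1493 / 4577 / 8948.
Period 2.
Births: 1493 × 0.317 = 473  |  4577 × 0.311 = 1423 — total 1896
Band 2: 3986 × 0.972 = 3874
Band 3: 4631 × 0.981 = 4543
Band 4: 1493 × 0.978 = 1460
Band 5: 4577 × 0.949 + 8948 × 0.43 = 4344 + 3848 = 8192
Net migration: Band 1 − 210 → 1686; Band 2 − 180 → 3694; Band 3 + 120 → 4663; Band 4 − 20 → 1440; Band 5 + 90 → 8282
Giving 1686 / 3694 / 4663 / 1440 / 8282.
Period 3.
Births: 4663 × 0.317 = 1478  |  1440 × 0.311 = 448 — total 1926
Band 2: 1686 × 0.972 = 1639
Band 3: 3694 × 0.981 = 3624
Band 4: 4663 × 0.978 = 4560
Band 5: 1440 × 0.949 + 8282 × 0.43 = 1367 + 3561 = 4928
Net migration: Band 1 − 210 → 1716; Band 2 − 180 → 1459; Band 3 + 120 → 3744; Band 4 − 20 → 4540; Band 5 + 90 → 5018
Giving 1716 / 1459 / 3744 / 4540 / 5018.
Period 4.
Births: 3744 × 0.317 = 1187  |  4540 × 0.311 = 1412 — total 2599
Band 2: 1716 × 0.972 = 1668
Band 3: 1459 × 0.981 = 1431
Band 4: 3744 × 0.978 = 3662
Band 5: 4540 × 0.949 + 5018 × 0.43 = 4308 + 2158 = 6466
Net migration: Band 1 − 210 → 2389; Band 2 − 180 → 1488; Band 3 + 120 → 1551; Band 4 − 20 → 3642; Band 5 + 90 → 6556
Giving 2389 / 1488 / 1551 / 3642 / 6556.
Total after period 4: 2389 + 1488 + 1551 + 3642 + 6556 = 15626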